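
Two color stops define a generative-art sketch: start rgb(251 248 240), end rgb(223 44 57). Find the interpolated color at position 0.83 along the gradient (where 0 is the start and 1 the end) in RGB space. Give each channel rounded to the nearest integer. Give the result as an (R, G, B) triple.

(228, 79, 88)

R = 251 + 0.83 × (223 − 251) = 251 + 0.83 × -28 = 227.76 → 228
G = 248 + 0.83 × (44 − 248) = 248 + 0.83 × -204 = 78.68 → 79
B = 240 + 0.83 × (57 − 240) = 240 + 0.83 × -183 = 88.11 → 88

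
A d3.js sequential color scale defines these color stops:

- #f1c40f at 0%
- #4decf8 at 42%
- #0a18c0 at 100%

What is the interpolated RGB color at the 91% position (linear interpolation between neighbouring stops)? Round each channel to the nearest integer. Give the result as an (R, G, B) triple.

91% lies between the 42% and 100% stops, so the local fraction is t = (91 − 42)/(100 − 42) = 49/58 ≈ 0.8448.
#4decf8 → (77, 236, 248); #0a18c0 → (10, 24, 192).
R = 77 + 0.8448 × (10 − 77) = 20.398 → 20
G = 236 + 0.8448 × (24 − 236) = 56.902 → 57
B = 248 + 0.8448 × (192 − 248) = 200.691 → 201

(20, 57, 201)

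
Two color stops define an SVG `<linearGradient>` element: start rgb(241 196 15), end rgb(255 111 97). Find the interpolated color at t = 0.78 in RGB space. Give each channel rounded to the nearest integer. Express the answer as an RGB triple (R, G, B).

R = 241 + 0.78 × (255 − 241) = 241 + 0.78 × 14 = 251.92 → 252
G = 196 + 0.78 × (111 − 196) = 196 + 0.78 × -85 = 129.7 → 130
B = 15 + 0.78 × (97 − 15) = 15 + 0.78 × 82 = 78.96 → 79
So the blended color is (252, 130, 79), about #fc824f.

(252, 130, 79)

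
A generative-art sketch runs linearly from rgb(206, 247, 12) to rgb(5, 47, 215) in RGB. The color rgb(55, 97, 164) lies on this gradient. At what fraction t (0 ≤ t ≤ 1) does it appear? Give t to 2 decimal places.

Invert the lerp on the B channel (largest span, 203): t = (164 − 12) / (215 − 12) = 152/203 = 0.74877.
Check on R: (55 − 206)/(5 − 206) = 0.7512 ✓

0.75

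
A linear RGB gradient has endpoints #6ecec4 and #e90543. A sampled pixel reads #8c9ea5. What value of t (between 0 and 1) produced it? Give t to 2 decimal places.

0.24

Invert the lerp on the G channel (largest span, 201): t = (158 − 206) / (5 − 206) = -48/-201 = 0.23881.
Check on R: (140 − 110)/(233 − 110) = 0.2439 ✓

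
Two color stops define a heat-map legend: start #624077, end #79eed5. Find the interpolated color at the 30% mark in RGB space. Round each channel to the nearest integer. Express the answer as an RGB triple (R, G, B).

#624077 → (98, 64, 119); #79eed5 → (121, 238, 213).
30% corresponds to t = 0.3.
R = 98 + 0.3 × (121 − 98) = 98 + 0.3 × 23 = 104.9 → 105
G = 64 + 0.3 × (238 − 64) = 64 + 0.3 × 174 = 116.2 → 116
B = 119 + 0.3 × (213 − 119) = 119 + 0.3 × 94 = 147.2 → 147

(105, 116, 147)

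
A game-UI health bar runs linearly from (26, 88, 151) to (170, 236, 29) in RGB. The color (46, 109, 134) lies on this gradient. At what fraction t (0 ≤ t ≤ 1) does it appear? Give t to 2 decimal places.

Invert the lerp on the G channel (largest span, 148): t = (109 − 88) / (236 − 88) = 21/148 = 0.14189.
Check on R: (46 − 26)/(170 − 26) = 0.1389 ✓

0.14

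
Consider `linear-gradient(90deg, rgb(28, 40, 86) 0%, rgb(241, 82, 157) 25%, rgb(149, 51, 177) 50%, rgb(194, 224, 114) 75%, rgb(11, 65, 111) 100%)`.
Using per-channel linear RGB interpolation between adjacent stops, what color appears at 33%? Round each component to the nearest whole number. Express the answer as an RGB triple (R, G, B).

(212, 72, 163)

33% lies between the 25% and 50% stops, so the local fraction is t = (33 − 25)/(50 − 25) = 8/25 ≈ 0.32.
R = 241 + 0.32 × (149 − 241) = 211.56 → 212
G = 82 + 0.32 × (51 − 82) = 72.08 → 72
B = 157 + 0.32 × (177 − 157) = 163.4 → 163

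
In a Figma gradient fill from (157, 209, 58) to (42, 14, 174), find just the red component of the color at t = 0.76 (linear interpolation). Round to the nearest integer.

70

R = 157 + 0.76 × (42 − 157) = 69.6 → 70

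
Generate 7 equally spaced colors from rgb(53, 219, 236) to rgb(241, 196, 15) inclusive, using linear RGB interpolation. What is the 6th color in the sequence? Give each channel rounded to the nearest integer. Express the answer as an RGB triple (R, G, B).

(210, 200, 52)

With 7 swatches and endpoints inclusive, swatch 6 sits at t = (6 − 1)/(7 − 1) = 5/6 ≈ 0.8333.
R = 53 + 0.8333 × (241 − 53) = 209.66 → 210
G = 219 + 0.8333 × (196 − 219) = 199.834 → 200
B = 236 + 0.8333 × (15 − 236) = 51.841 → 52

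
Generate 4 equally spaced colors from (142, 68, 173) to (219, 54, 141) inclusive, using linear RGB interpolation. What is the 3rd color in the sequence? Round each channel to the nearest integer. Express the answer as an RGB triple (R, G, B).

With 4 swatches and endpoints inclusive, swatch 3 sits at t = (3 − 1)/(4 − 1) = 2/3 ≈ 0.6667.
R = 142 + 0.6667 × (219 − 142) = 193.336 → 193
G = 68 + 0.6667 × (54 − 68) = 58.666 → 59
B = 173 + 0.6667 × (141 − 173) = 151.666 → 152

(193, 59, 152)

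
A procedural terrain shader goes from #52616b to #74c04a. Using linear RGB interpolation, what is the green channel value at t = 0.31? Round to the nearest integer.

126

G₁ = 97 (from #52616b), G₂ = 192 (from #74c04a).
G = 97 + 0.31 × (192 − 97) = 126.45 → 126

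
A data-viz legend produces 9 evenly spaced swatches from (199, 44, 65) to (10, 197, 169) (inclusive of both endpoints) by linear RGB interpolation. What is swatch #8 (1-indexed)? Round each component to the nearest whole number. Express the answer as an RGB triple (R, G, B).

(34, 178, 156)

With 9 swatches and endpoints inclusive, swatch 8 sits at t = (8 − 1)/(9 − 1) = 7/8 ≈ 0.875.
R = 199 + 0.875 × (10 − 199) = 33.625 → 34
G = 44 + 0.875 × (197 − 44) = 177.875 → 178
B = 65 + 0.875 × (169 − 65) = 156 → 156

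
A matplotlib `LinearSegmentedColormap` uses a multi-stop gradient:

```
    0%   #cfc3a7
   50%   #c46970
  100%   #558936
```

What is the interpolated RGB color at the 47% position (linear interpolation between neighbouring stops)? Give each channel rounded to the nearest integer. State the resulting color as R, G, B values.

(197, 110, 115)

47% lies between the 0% and 50% stops, so the local fraction is t = (47 − 0)/(50 − 0) = 47/50 ≈ 0.94.
#cfc3a7 → (207, 195, 167); #c46970 → (196, 105, 112).
R = 207 + 0.94 × (196 − 207) = 196.66 → 197
G = 195 + 0.94 × (105 − 195) = 110.4 → 110
B = 167 + 0.94 × (112 − 167) = 115.3 → 115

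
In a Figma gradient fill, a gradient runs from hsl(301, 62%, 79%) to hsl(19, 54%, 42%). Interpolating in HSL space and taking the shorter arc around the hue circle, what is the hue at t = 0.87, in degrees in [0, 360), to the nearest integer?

9

Hue: 19 − 301 = -282°, but |-282| > 180 so the shorter arc goes the other way: Δh = -282 + 360 = 78°.
H = 301 + 0.87 × (78) = 368.86 → 369 → 369 mod 360 = 9°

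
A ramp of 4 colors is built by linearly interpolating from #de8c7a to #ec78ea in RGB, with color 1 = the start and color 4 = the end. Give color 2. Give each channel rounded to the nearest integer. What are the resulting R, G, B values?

(227, 133, 159)

With 4 swatches and endpoints inclusive, swatch 2 sits at t = (2 − 1)/(4 − 1) = 1/3 ≈ 0.3333.
#de8c7a → (222, 140, 122); #ec78ea → (236, 120, 234).
R = 222 + 0.3333 × (236 − 222) = 226.666 → 227
G = 140 + 0.3333 × (120 − 140) = 133.334 → 133
B = 122 + 0.3333 × (234 − 122) = 159.33 → 159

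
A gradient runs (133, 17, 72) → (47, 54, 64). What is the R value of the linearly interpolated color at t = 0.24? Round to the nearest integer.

R = 133 + 0.24 × (47 − 133) = 112.36 → 112

112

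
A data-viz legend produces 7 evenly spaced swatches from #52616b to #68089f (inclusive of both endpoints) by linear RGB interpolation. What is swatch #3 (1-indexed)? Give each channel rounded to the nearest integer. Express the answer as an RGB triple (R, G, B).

(89, 67, 124)

With 7 swatches and endpoints inclusive, swatch 3 sits at t = (3 − 1)/(7 − 1) = 2/6 ≈ 0.3333.
#52616b → (82, 97, 107); #68089f → (104, 8, 159).
R = 82 + 0.3333 × (104 − 82) = 89.333 → 89
G = 97 + 0.3333 × (8 − 97) = 67.336 → 67
B = 107 + 0.3333 × (159 − 107) = 124.332 → 124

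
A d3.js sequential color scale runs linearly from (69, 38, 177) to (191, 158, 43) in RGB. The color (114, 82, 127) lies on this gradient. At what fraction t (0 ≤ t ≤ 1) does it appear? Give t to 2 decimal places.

0.37

Invert the lerp on the B channel (largest span, 134): t = (127 − 177) / (43 − 177) = -50/-134 = 0.37313.
Check on R: (114 − 69)/(191 − 69) = 0.3689 ✓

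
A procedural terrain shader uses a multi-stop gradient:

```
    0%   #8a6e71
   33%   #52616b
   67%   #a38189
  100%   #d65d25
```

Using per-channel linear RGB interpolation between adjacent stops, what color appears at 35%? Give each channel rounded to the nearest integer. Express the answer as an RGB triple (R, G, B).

35% lies between the 33% and 67% stops, so the local fraction is t = (35 − 33)/(67 − 33) = 2/34 ≈ 0.0588.
#52616b → (82, 97, 107); #a38189 → (163, 129, 137).
R = 82 + 0.0588 × (163 − 82) = 86.763 → 87
G = 97 + 0.0588 × (129 − 97) = 98.882 → 99
B = 107 + 0.0588 × (137 − 107) = 108.764 → 109

(87, 99, 109)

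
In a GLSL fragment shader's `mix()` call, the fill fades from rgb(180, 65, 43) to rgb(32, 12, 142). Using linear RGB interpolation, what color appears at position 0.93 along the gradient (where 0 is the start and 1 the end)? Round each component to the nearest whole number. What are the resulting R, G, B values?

(42, 16, 135)

R = 180 + 0.93 × (32 − 180) = 180 + 0.93 × -148 = 42.36 → 42
G = 65 + 0.93 × (12 − 65) = 65 + 0.93 × -53 = 15.71 → 16
B = 43 + 0.93 × (142 − 43) = 43 + 0.93 × 99 = 135.07 → 135
So the blended color is (42, 16, 135), about #2a1087.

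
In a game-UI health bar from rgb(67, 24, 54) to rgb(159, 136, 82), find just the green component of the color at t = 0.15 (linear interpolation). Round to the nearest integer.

41

G = 24 + 0.15 × (136 − 24) = 40.8 → 41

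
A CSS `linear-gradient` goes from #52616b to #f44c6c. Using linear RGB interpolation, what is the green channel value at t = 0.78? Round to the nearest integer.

81

G₁ = 97 (from #52616b), G₂ = 76 (from #f44c6c).
G = 97 + 0.78 × (76 − 97) = 80.62 → 81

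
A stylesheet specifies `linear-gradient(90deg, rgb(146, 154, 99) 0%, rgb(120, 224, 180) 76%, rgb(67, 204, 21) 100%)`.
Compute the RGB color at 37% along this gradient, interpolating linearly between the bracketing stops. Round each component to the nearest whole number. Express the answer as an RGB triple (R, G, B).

(133, 188, 138)

37% lies between the 0% and 76% stops, so the local fraction is t = (37 − 0)/(76 − 0) = 37/76 ≈ 0.4868.
R = 146 + 0.4868 × (120 − 146) = 133.343 → 133
G = 154 + 0.4868 × (224 − 154) = 188.076 → 188
B = 99 + 0.4868 × (180 − 99) = 138.431 → 138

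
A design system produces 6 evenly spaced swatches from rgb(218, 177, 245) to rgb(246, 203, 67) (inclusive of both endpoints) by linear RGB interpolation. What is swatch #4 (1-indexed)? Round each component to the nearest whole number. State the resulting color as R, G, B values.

With 6 swatches and endpoints inclusive, swatch 4 sits at t = (4 − 1)/(6 − 1) = 3/5 ≈ 0.6.
R = 218 + 0.6 × (246 − 218) = 234.8 → 235
G = 177 + 0.6 × (203 − 177) = 192.6 → 193
B = 245 + 0.6 × (67 − 245) = 138.2 → 138

(235, 193, 138)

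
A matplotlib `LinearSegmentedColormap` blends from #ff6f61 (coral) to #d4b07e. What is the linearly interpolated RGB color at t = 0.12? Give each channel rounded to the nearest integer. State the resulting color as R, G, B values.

#ff6f61 → (255, 111, 97); #d4b07e → (212, 176, 126).
R = 255 + 0.12 × (212 − 255) = 255 + 0.12 × -43 = 249.84 → 250
G = 111 + 0.12 × (176 − 111) = 111 + 0.12 × 65 = 118.8 → 119
B = 97 + 0.12 × (126 − 97) = 97 + 0.12 × 29 = 100.48 → 100

(250, 119, 100)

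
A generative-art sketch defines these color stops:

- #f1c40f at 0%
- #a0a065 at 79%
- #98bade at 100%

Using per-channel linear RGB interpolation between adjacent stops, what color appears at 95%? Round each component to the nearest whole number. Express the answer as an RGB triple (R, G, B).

95% lies between the 79% and 100% stops, so the local fraction is t = (95 − 79)/(100 − 79) = 16/21 ≈ 0.7619.
#a0a065 → (160, 160, 101); #98bade → (152, 186, 222).
R = 160 + 0.7619 × (152 − 160) = 153.905 → 154
G = 160 + 0.7619 × (186 − 160) = 179.809 → 180
B = 101 + 0.7619 × (222 − 101) = 193.19 → 193

(154, 180, 193)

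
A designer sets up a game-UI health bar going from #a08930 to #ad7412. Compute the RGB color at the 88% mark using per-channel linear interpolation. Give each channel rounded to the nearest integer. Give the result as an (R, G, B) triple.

#a08930 → (160, 137, 48); #ad7412 → (173, 116, 18).
88% corresponds to t = 0.88.
R = 160 + 0.88 × (173 − 160) = 160 + 0.88 × 13 = 171.44 → 171
G = 137 + 0.88 × (116 − 137) = 137 + 0.88 × -21 = 118.52 → 119
B = 48 + 0.88 × (18 − 48) = 48 + 0.88 × -30 = 21.6 → 22

(171, 119, 22)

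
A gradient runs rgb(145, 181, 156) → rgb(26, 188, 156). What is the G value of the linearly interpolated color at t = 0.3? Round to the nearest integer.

G = 181 + 0.3 × (188 − 181) = 183.1 → 183

183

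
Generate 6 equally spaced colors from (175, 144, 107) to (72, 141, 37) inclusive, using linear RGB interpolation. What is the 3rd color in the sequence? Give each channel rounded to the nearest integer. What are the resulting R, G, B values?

(134, 143, 79)

With 6 swatches and endpoints inclusive, swatch 3 sits at t = (3 − 1)/(6 − 1) = 2/5 ≈ 0.4.
R = 175 + 0.4 × (72 − 175) = 133.8 → 134
G = 144 + 0.4 × (141 − 144) = 142.8 → 143
B = 107 + 0.4 × (37 − 107) = 79 → 79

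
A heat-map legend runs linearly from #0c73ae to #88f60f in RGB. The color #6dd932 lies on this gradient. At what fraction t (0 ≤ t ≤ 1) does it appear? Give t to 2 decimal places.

Invert the lerp on the B channel (largest span, 159): t = (50 − 174) / (15 − 174) = -124/-159 = 0.77987.
Check on R: (109 − 12)/(136 − 12) = 0.7823 ✓

0.78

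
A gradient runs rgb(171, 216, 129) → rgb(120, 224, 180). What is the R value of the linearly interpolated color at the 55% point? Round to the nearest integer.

R = 171 + 0.55 × (120 − 171) = 142.95 → 143

143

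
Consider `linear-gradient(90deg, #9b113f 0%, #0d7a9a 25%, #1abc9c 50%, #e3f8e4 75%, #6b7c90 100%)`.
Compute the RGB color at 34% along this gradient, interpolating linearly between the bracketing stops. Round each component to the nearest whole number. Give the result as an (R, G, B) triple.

34% lies between the 25% and 50% stops, so the local fraction is t = (34 − 25)/(50 − 25) = 9/25 ≈ 0.36.
#0d7a9a → (13, 122, 154); #1abc9c → (26, 188, 156).
R = 13 + 0.36 × (26 − 13) = 17.68 → 18
G = 122 + 0.36 × (188 − 122) = 145.76 → 146
B = 154 + 0.36 × (156 − 154) = 154.72 → 155

(18, 146, 155)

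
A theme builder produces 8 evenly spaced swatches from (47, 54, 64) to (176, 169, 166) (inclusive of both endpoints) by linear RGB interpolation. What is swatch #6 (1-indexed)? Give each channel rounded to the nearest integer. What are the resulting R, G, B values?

(139, 136, 137)

With 8 swatches and endpoints inclusive, swatch 6 sits at t = (6 − 1)/(8 − 1) = 5/7 ≈ 0.7143.
R = 47 + 0.7143 × (176 − 47) = 139.145 → 139
G = 54 + 0.7143 × (169 − 54) = 136.144 → 136
B = 64 + 0.7143 × (166 − 64) = 136.859 → 137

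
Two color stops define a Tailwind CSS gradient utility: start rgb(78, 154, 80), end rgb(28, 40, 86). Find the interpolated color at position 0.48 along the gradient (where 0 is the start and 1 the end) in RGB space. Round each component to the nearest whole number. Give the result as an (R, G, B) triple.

(54, 99, 83)

R = 78 + 0.48 × (28 − 78) = 78 + 0.48 × -50 = 54 → 54
G = 154 + 0.48 × (40 − 154) = 154 + 0.48 × -114 = 99.28 → 99
B = 80 + 0.48 × (86 − 80) = 80 + 0.48 × 6 = 82.88 → 83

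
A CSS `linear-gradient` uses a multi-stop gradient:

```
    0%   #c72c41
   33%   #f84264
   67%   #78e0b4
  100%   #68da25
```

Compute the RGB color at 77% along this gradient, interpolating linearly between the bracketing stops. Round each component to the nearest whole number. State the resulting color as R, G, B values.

77% lies between the 67% and 100% stops, so the local fraction is t = (77 − 67)/(100 − 67) = 10/33 ≈ 0.303.
#78e0b4 → (120, 224, 180); #68da25 → (104, 218, 37).
R = 120 + 0.303 × (104 − 120) = 115.152 → 115
G = 224 + 0.303 × (218 − 224) = 222.182 → 222
B = 180 + 0.303 × (37 − 180) = 136.671 → 137

(115, 222, 137)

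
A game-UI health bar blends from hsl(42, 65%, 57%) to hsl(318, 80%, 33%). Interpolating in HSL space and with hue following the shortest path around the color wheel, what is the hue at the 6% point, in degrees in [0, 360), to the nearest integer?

37

Hue: 318 − 42 = 276°, but |276| > 180 so the shorter arc goes the other way: Δh = 276 − 360 = -84°.
H = 42 + 0.06 × (-84) = 36.96 → 37°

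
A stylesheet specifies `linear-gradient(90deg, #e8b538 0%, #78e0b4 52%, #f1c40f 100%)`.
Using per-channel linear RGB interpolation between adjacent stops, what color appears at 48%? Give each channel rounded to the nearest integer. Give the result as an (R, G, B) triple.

48% lies between the 0% and 52% stops, so the local fraction is t = (48 − 0)/(52 − 0) = 48/52 ≈ 0.9231.
#e8b538 → (232, 181, 56); #78e0b4 → (120, 224, 180).
R = 232 + 0.9231 × (120 − 232) = 128.613 → 129
G = 181 + 0.9231 × (224 − 181) = 220.693 → 221
B = 56 + 0.9231 × (180 − 56) = 170.464 → 170

(129, 221, 170)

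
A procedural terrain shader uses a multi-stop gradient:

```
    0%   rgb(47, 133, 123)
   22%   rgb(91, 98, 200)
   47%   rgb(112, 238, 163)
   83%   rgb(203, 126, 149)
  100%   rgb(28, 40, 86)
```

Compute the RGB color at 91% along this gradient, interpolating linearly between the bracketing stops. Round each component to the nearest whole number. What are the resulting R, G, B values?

91% lies between the 83% and 100% stops, so the local fraction is t = (91 − 83)/(100 − 83) = 8/17 ≈ 0.4706.
R = 203 + 0.4706 × (28 − 203) = 120.645 → 121
G = 126 + 0.4706 × (40 − 126) = 85.528 → 86
B = 149 + 0.4706 × (86 − 149) = 119.352 → 119

(121, 86, 119)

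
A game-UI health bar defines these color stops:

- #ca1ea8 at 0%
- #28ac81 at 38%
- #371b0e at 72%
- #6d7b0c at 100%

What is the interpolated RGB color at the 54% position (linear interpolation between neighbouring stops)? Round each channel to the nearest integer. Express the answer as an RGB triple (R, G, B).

54% lies between the 38% and 72% stops, so the local fraction is t = (54 − 38)/(72 − 38) = 16/34 ≈ 0.4706.
#28ac81 → (40, 172, 129); #371b0e → (55, 27, 14).
R = 40 + 0.4706 × (55 − 40) = 47.059 → 47
G = 172 + 0.4706 × (27 − 172) = 103.763 → 104
B = 129 + 0.4706 × (14 − 129) = 74.881 → 75

(47, 104, 75)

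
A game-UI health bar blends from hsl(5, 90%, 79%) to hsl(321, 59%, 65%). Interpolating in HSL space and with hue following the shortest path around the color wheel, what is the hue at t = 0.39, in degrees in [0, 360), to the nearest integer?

Hue: 321 − 5 = 316°, but |316| > 180 so the shorter arc goes the other way: Δh = 316 − 360 = -44°.
H = 5 + 0.39 × (-44) = -12.16 → -12 → -12 mod 360 = 348°

348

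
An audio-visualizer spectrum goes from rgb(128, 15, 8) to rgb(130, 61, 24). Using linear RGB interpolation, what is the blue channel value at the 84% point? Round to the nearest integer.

B = 8 + 0.84 × (24 − 8) = 21.44 → 21

21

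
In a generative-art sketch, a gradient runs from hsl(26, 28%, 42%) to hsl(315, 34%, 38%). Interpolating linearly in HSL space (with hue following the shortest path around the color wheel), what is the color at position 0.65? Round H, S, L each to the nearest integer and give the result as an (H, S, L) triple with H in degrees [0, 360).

Hue: 315 − 26 = 289°, but |289| > 180 so the shorter arc goes the other way: Δh = 289 − 360 = -71°.
H = 26 + 0.65 × (-71) = -20.15 → -20 → -20 mod 360 = 340°
S = 28 + 0.65 × (34 − 28) = 31.9 → 32%
L = 42 + 0.65 × (38 − 42) = 39.4 → 39%

(340, 32, 39)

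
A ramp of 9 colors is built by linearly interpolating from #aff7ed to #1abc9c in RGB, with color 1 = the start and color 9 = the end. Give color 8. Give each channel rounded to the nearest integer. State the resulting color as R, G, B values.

(45, 195, 166)

With 9 swatches and endpoints inclusive, swatch 8 sits at t = (8 − 1)/(9 − 1) = 7/8 ≈ 0.875.
#aff7ed → (175, 247, 237); #1abc9c → (26, 188, 156).
R = 175 + 0.875 × (26 − 175) = 44.625 → 45
G = 247 + 0.875 × (188 − 247) = 195.375 → 195
B = 237 + 0.875 × (156 − 237) = 166.125 → 166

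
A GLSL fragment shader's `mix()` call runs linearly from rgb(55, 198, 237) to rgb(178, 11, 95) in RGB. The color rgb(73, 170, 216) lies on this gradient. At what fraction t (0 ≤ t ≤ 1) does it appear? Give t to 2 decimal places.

0.15

Invert the lerp on the G channel (largest span, 187): t = (170 − 198) / (11 − 198) = -28/-187 = 0.14973.
Check on R: (73 − 55)/(178 − 55) = 0.1463 ✓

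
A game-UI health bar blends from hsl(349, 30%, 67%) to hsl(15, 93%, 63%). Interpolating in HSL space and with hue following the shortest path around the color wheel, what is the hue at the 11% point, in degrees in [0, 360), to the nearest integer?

352

Hue: 15 − 349 = -334°, but |-334| > 180 so the shorter arc goes the other way: Δh = -334 + 360 = 26°.
H = 349 + 0.11 × (26) = 351.86 → 352°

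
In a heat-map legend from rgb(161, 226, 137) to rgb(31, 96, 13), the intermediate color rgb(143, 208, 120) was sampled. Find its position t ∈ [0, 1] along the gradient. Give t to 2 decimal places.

0.14

Invert the lerp on the R channel (largest span, 130): t = (143 − 161) / (31 − 161) = -18/-130 = 0.13846.
Check on G: (208 − 226)/(96 − 226) = 0.1385 ✓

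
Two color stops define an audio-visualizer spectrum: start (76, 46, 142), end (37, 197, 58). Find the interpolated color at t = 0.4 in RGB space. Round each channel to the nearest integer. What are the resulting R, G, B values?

R = 76 + 0.4 × (37 − 76) = 76 + 0.4 × -39 = 60.4 → 60
G = 46 + 0.4 × (197 − 46) = 46 + 0.4 × 151 = 106.4 → 106
B = 142 + 0.4 × (58 − 142) = 142 + 0.4 × -84 = 108.4 → 108

(60, 106, 108)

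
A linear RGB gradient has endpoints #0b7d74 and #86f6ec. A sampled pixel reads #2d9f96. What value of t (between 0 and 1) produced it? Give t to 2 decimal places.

0.28

Invert the lerp on the R channel (largest span, 123): t = (45 − 11) / (134 − 11) = 34/123 = 0.27642.
Check on G: (159 − 125)/(246 − 125) = 0.281 ✓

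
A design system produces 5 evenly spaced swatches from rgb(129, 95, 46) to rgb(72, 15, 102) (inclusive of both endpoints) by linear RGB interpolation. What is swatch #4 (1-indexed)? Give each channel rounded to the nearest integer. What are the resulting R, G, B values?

(86, 35, 88)

With 5 swatches and endpoints inclusive, swatch 4 sits at t = (4 − 1)/(5 − 1) = 3/4 ≈ 0.75.
R = 129 + 0.75 × (72 − 129) = 86.25 → 86
G = 95 + 0.75 × (15 − 95) = 35 → 35
B = 46 + 0.75 × (102 − 46) = 88 → 88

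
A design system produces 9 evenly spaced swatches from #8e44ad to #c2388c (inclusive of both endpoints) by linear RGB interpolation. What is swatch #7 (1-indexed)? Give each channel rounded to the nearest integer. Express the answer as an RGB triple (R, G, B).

With 9 swatches and endpoints inclusive, swatch 7 sits at t = (7 − 1)/(9 − 1) = 6/8 ≈ 0.75.
#8e44ad → (142, 68, 173); #c2388c → (194, 56, 140).
R = 142 + 0.75 × (194 − 142) = 181 → 181
G = 68 + 0.75 × (56 − 68) = 59 → 59
B = 173 + 0.75 × (140 − 173) = 148.25 → 148

(181, 59, 148)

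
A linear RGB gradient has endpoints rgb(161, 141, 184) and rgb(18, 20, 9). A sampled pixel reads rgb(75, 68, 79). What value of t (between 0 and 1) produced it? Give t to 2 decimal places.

Invert the lerp on the B channel (largest span, 175): t = (79 − 184) / (9 − 184) = -105/-175 = 0.6.
Check on R: (75 − 161)/(18 − 161) = 0.6014 ✓

0.60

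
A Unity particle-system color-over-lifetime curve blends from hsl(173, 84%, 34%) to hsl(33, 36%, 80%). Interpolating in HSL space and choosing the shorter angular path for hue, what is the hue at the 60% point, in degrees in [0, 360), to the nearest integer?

89

Hue arc: Δh = 33 − 173 = -140° (|Δh| ≤ 180, already the shorter path).
H = 173 + 0.6 × (-140) = 89 → 89°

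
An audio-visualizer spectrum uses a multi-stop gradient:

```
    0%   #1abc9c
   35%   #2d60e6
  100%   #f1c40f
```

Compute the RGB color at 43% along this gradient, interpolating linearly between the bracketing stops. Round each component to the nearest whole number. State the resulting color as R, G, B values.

(69, 108, 204)

43% lies between the 35% and 100% stops, so the local fraction is t = (43 − 35)/(100 − 35) = 8/65 ≈ 0.1231.
#2d60e6 → (45, 96, 230); #f1c40f → (241, 196, 15).
R = 45 + 0.1231 × (241 − 45) = 69.128 → 69
G = 96 + 0.1231 × (196 − 96) = 108.31 → 108
B = 230 + 0.1231 × (15 − 230) = 203.534 → 204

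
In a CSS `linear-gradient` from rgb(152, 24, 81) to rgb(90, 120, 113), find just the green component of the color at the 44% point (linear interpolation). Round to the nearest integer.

66

G = 24 + 0.44 × (120 − 24) = 66.24 → 66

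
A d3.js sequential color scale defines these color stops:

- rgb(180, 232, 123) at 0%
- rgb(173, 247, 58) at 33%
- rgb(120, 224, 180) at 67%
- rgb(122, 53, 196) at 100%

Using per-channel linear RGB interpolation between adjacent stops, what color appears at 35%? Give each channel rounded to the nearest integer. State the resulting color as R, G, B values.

35% lies between the 33% and 67% stops, so the local fraction is t = (35 − 33)/(67 − 33) = 2/34 ≈ 0.0588.
R = 173 + 0.0588 × (120 − 173) = 169.884 → 170
G = 247 + 0.0588 × (224 − 247) = 245.648 → 246
B = 58 + 0.0588 × (180 − 58) = 65.174 → 65

(170, 246, 65)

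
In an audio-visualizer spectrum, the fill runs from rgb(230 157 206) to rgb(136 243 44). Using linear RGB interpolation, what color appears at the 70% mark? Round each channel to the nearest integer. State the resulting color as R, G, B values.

70% corresponds to t = 0.7.
R = 230 + 0.7 × (136 − 230) = 230 + 0.7 × -94 = 164.2 → 164
G = 157 + 0.7 × (243 − 157) = 157 + 0.7 × 86 = 217.2 → 217
B = 206 + 0.7 × (44 − 206) = 206 + 0.7 × -162 = 92.6 → 93

(164, 217, 93)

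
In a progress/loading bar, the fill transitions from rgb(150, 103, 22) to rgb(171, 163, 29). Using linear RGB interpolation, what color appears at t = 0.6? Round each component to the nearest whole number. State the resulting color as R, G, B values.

R = 150 + 0.6 × (171 − 150) = 150 + 0.6 × 21 = 162.6 → 163
G = 103 + 0.6 × (163 − 103) = 103 + 0.6 × 60 = 139 → 139
B = 22 + 0.6 × (29 − 22) = 22 + 0.6 × 7 = 26.2 → 26

(163, 139, 26)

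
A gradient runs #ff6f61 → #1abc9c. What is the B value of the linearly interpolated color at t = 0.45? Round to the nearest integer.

B₁ = 97 (from #ff6f61), B₂ = 156 (from #1abc9c).
B = 97 + 0.45 × (156 − 97) = 123.55 → 124

124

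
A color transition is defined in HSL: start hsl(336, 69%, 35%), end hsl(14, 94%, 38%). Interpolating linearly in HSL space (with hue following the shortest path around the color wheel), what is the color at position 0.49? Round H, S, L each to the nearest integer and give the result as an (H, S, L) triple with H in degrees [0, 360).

Hue: 14 − 336 = -322°, but |-322| > 180 so the shorter arc goes the other way: Δh = -322 + 360 = 38°.
H = 336 + 0.49 × (38) = 354.62 → 355°
S = 69 + 0.49 × (94 − 69) = 81.25 → 81%
L = 35 + 0.49 × (38 − 35) = 36.47 → 36%

(355, 81, 36)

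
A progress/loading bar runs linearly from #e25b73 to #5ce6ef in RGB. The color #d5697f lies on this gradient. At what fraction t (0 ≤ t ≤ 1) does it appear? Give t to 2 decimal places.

0.10

Invert the lerp on the G channel (largest span, 139): t = (105 − 91) / (230 − 91) = 14/139 = 0.10072.
Check on R: (213 − 226)/(92 − 226) = 0.09701 ✓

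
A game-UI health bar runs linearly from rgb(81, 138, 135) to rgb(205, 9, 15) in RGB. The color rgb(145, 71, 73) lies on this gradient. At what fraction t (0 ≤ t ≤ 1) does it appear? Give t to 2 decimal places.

Invert the lerp on the G channel (largest span, 129): t = (71 − 138) / (9 − 138) = -67/-129 = 0.51938.
Check on R: (145 − 81)/(205 − 81) = 0.5161 ✓

0.52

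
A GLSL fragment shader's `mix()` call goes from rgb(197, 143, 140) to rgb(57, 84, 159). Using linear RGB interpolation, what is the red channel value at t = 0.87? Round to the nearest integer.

R = 197 + 0.87 × (57 − 197) = 75.2 → 75

75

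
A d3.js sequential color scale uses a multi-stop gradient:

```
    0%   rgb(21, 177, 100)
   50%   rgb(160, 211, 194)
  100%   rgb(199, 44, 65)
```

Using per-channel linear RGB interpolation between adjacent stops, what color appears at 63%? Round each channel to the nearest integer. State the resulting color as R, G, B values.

63% lies between the 50% and 100% stops, so the local fraction is t = (63 − 50)/(100 − 50) = 13/50 ≈ 0.26.
R = 160 + 0.26 × (199 − 160) = 170.14 → 170
G = 211 + 0.26 × (44 − 211) = 167.58 → 168
B = 194 + 0.26 × (65 − 194) = 160.46 → 160

(170, 168, 160)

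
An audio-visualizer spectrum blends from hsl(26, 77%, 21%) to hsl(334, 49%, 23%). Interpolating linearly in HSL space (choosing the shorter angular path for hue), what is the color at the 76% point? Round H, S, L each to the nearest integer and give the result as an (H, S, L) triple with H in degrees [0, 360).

(346, 56, 23)

Hue: 334 − 26 = 308°, but |308| > 180 so the shorter arc goes the other way: Δh = 308 − 360 = -52°.
H = 26 + 0.76 × (-52) = -13.52 → -14 → -14 mod 360 = 346°
S = 77 + 0.76 × (49 − 77) = 55.72 → 56%
L = 21 + 0.76 × (23 − 21) = 22.52 → 23%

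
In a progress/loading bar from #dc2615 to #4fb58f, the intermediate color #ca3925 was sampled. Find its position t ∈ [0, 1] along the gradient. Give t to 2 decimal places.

0.13

Invert the lerp on the G channel (largest span, 143): t = (57 − 38) / (181 − 38) = 19/143 = 0.13287.
Check on R: (202 − 220)/(79 − 220) = 0.1277 ✓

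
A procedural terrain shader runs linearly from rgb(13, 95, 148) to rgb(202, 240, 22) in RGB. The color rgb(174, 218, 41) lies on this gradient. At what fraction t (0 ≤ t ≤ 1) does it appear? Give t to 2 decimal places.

0.85

Invert the lerp on the R channel (largest span, 189): t = (174 − 13) / (202 − 13) = 161/189 = 0.85185.
Check on G: (218 − 95)/(240 − 95) = 0.8483 ✓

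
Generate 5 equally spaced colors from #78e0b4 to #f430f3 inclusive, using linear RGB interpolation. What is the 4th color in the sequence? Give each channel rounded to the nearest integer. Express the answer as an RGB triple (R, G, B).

With 5 swatches and endpoints inclusive, swatch 4 sits at t = (4 − 1)/(5 − 1) = 3/4 ≈ 0.75.
#78e0b4 → (120, 224, 180); #f430f3 → (244, 48, 243).
R = 120 + 0.75 × (244 − 120) = 213 → 213
G = 224 + 0.75 × (48 − 224) = 92 → 92
B = 180 + 0.75 × (243 − 180) = 227.25 → 227

(213, 92, 227)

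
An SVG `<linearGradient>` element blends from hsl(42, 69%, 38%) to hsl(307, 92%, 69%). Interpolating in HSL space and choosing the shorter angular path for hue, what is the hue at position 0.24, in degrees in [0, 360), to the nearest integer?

19

Hue: 307 − 42 = 265°, but |265| > 180 so the shorter arc goes the other way: Δh = 265 − 360 = -95°.
H = 42 + 0.24 × (-95) = 19.2 → 19°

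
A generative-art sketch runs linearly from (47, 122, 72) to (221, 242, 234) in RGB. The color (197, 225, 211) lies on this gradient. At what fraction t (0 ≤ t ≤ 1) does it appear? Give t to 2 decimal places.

0.86

Invert the lerp on the R channel (largest span, 174): t = (197 − 47) / (221 − 47) = 150/174 = 0.86207.
Check on G: (225 − 122)/(242 − 122) = 0.8583 ✓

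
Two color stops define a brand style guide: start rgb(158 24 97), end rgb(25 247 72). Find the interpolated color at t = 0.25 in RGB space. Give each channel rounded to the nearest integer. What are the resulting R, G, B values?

(125, 80, 91)

R = 158 + 0.25 × (25 − 158) = 158 + 0.25 × -133 = 124.75 → 125
G = 24 + 0.25 × (247 − 24) = 24 + 0.25 × 223 = 79.75 → 80
B = 97 + 0.25 × (72 − 97) = 97 + 0.25 × -25 = 90.75 → 91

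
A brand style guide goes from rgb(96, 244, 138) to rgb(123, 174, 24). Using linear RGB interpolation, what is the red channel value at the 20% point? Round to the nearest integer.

101

R = 96 + 0.2 × (123 − 96) = 101.4 → 101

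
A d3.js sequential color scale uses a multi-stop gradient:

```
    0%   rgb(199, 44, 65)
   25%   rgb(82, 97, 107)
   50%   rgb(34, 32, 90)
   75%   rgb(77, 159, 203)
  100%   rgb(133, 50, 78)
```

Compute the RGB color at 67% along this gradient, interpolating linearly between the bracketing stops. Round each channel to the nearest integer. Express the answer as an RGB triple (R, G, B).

67% lies between the 50% and 75% stops, so the local fraction is t = (67 − 50)/(75 − 50) = 17/25 ≈ 0.68.
R = 34 + 0.68 × (77 − 34) = 63.24 → 63
G = 32 + 0.68 × (159 − 32) = 118.36 → 118
B = 90 + 0.68 × (203 − 90) = 166.84 → 167

(63, 118, 167)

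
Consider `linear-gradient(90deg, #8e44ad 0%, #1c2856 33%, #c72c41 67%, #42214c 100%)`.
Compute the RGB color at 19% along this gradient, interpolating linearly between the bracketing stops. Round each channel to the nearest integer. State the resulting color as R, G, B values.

(76, 52, 123)

19% lies between the 0% and 33% stops, so the local fraction is t = (19 − 0)/(33 − 0) = 19/33 ≈ 0.5758.
#8e44ad → (142, 68, 173); #1c2856 → (28, 40, 86).
R = 142 + 0.5758 × (28 − 142) = 76.359 → 76
G = 68 + 0.5758 × (40 − 68) = 51.878 → 52
B = 173 + 0.5758 × (86 − 173) = 122.905 → 123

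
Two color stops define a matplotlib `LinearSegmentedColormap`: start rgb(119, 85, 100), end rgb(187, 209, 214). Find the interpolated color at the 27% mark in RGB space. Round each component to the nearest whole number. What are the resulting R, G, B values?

27% corresponds to t = 0.27.
R = 119 + 0.27 × (187 − 119) = 119 + 0.27 × 68 = 137.36 → 137
G = 85 + 0.27 × (209 − 85) = 85 + 0.27 × 124 = 118.48 → 118
B = 100 + 0.27 × (214 − 100) = 100 + 0.27 × 114 = 130.78 → 131

(137, 118, 131)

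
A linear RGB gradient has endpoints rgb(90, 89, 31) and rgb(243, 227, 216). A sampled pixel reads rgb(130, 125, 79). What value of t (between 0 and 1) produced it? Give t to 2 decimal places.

Invert the lerp on the B channel (largest span, 185): t = (79 − 31) / (216 − 31) = 48/185 = 0.25946.
Check on R: (130 − 90)/(243 − 90) = 0.2614 ✓

0.26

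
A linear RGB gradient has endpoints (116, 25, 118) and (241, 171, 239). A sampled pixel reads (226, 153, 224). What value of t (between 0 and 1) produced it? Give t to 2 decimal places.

0.88

Invert the lerp on the G channel (largest span, 146): t = (153 − 25) / (171 − 25) = 128/146 = 0.87671.
Check on R: (226 − 116)/(241 − 116) = 0.88 ✓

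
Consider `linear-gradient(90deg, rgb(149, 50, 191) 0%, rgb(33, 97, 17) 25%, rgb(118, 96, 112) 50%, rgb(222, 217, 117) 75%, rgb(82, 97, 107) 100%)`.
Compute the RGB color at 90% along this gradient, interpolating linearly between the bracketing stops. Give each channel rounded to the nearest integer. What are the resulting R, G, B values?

90% lies between the 75% and 100% stops, so the local fraction is t = (90 − 75)/(100 − 75) = 15/25 ≈ 0.6.
R = 222 + 0.6 × (82 − 222) = 138 → 138
G = 217 + 0.6 × (97 − 217) = 145 → 145
B = 117 + 0.6 × (107 − 117) = 111 → 111

(138, 145, 111)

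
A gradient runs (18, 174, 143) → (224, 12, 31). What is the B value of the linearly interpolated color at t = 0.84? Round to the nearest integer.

49

B = 143 + 0.84 × (31 − 143) = 48.92 → 49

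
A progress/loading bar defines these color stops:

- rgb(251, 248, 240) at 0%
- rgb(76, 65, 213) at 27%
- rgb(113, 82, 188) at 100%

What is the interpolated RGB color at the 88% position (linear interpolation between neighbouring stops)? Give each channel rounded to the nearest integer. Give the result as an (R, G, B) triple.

(107, 79, 192)

88% lies between the 27% and 100% stops, so the local fraction is t = (88 − 27)/(100 − 27) = 61/73 ≈ 0.8356.
R = 76 + 0.8356 × (113 − 76) = 106.917 → 107
G = 65 + 0.8356 × (82 − 65) = 79.205 → 79
B = 213 + 0.8356 × (188 − 213) = 192.11 → 192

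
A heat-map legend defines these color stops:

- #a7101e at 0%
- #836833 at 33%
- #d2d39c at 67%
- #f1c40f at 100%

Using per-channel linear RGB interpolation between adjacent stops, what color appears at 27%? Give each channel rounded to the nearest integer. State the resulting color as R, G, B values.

27% lies between the 0% and 33% stops, so the local fraction is t = (27 − 0)/(33 − 0) = 27/33 ≈ 0.8182.
#a7101e → (167, 16, 30); #836833 → (131, 104, 51).
R = 167 + 0.8182 × (131 − 167) = 137.545 → 138
G = 16 + 0.8182 × (104 − 16) = 88.002 → 88
B = 30 + 0.8182 × (51 − 30) = 47.182 → 47

(138, 88, 47)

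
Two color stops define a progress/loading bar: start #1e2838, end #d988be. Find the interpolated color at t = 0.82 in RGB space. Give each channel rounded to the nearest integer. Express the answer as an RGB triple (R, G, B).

(183, 119, 166)

#1e2838 → (30, 40, 56); #d988be → (217, 136, 190).
R = 30 + 0.82 × (217 − 30) = 30 + 0.82 × 187 = 183.34 → 183
G = 40 + 0.82 × (136 − 40) = 40 + 0.82 × 96 = 118.72 → 119
B = 56 + 0.82 × (190 − 56) = 56 + 0.82 × 134 = 165.88 → 166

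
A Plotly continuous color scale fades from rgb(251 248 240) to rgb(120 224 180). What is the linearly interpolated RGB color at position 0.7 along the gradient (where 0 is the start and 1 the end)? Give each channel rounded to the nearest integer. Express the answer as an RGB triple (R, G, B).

(159, 231, 198)

R = 251 + 0.7 × (120 − 251) = 251 + 0.7 × -131 = 159.3 → 159
G = 248 + 0.7 × (224 − 248) = 248 + 0.7 × -24 = 231.2 → 231
B = 240 + 0.7 × (180 − 240) = 240 + 0.7 × -60 = 198 → 198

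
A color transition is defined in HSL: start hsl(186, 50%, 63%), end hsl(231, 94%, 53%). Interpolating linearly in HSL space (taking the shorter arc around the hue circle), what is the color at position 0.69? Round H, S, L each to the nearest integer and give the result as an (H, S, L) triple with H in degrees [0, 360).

(217, 80, 56)

Hue arc: Δh = 231 − 186 = 45° (|Δh| ≤ 180, already the shorter path).
H = 186 + 0.69 × (45) = 217.05 → 217°
S = 50 + 0.69 × (94 − 50) = 80.36 → 80%
L = 63 + 0.69 × (53 − 63) = 56.1 → 56%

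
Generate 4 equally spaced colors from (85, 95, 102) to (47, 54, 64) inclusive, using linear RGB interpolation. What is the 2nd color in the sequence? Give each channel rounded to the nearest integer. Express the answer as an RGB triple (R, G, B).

With 4 swatches and endpoints inclusive, swatch 2 sits at t = (2 − 1)/(4 − 1) = 1/3 ≈ 0.3333.
R = 85 + 0.3333 × (47 − 85) = 72.335 → 72
G = 95 + 0.3333 × (54 − 95) = 81.335 → 81
B = 102 + 0.3333 × (64 − 102) = 89.335 → 89

(72, 81, 89)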